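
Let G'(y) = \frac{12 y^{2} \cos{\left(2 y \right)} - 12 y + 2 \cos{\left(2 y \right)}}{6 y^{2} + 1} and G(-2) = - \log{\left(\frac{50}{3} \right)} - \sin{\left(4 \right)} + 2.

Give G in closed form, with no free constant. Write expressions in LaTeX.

G(y) = - \log{\left(4 y^{2} + \frac{2}{3} \right)} + \sin{\left(2 y \right)} + 2

Since d/dy undoes antidifferentiation here, G(y) must give back the stated G'(y).
A general antiderivative is - \log{\left(4 y^{2} + \frac{2}{3} \right)} + \sin{\left(2 y \right)} + C.
The condition gives C = - \log{\left(\frac{50}{3} \right)} - \sin{\left(4 \right)} + 2 - (- \log{\left(\frac{50}{3} \right)} - \sin{\left(4 \right)}) = 2.
So G(y) = - \log{\left(4 y^{2} + \frac{2}{3} \right)} + \sin{\left(2 y \right)} + 2.
Check: d/dy[- \log{\left(4 y^{2} + \frac{2}{3} \right)} + \sin{\left(2 y \right)} + 2] = \frac{12 y^{2} \cos{\left(2 y \right)} - 12 y + 2 \cos{\left(2 y \right)}}{6 y^{2} + 1} = G'(y).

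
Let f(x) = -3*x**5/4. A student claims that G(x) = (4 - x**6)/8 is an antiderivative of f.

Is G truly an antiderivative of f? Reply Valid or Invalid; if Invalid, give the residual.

Valid. The derivative of G reproduces f.

d/dx[G] = -3*x**5/4
This equals f(x) exactly, so the claim holds.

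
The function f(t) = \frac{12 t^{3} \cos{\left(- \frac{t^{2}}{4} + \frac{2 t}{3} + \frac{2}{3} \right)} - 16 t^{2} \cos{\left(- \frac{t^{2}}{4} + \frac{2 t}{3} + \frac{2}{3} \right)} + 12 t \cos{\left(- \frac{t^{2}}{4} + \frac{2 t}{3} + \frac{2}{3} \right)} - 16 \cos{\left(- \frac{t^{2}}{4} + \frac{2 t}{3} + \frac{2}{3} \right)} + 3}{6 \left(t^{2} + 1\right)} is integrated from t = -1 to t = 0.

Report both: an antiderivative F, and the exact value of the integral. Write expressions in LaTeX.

Antiderivative: F(t) = - 4 \sin{\left(- \frac{t^{2}}{4} + \frac{2 t}{3} + \frac{2}{3} \right)} + \frac{\operatorname{atan}{\left(t \right)}}{2}; value = - 4 \sin{\left(\frac{2}{3} \right)} - 4 \sin{\left(\frac{1}{4} \right)} + \frac{\pi}{8}

Whatever form F(t) takes, F'(t) = f(t) is non-negotiable.
F(t) = - 4 \sin{\left(- \frac{t^{2}}{4} + \frac{2 t}{3} + \frac{2}{3} \right)} + \frac{\operatorname{atan}{\left(t \right)}}{2} is an antiderivative of f.
Check: d/dt[- 4 \sin{\left(- \frac{t^{2}}{4} + \frac{2 t}{3} + \frac{2}{3} \right)} + \frac{\operatorname{atan}{\left(t \right)}}{2}] = \frac{12 t^{3} \cos{\left(- \frac{t^{2}}{4} + \frac{2 t}{3} + \frac{2}{3} \right)} - 16 t^{2} \cos{\left(- \frac{t^{2}}{4} + \frac{2 t}{3} + \frac{2}{3} \right)} + 12 t \cos{\left(- \frac{t^{2}}{4} + \frac{2 t}{3} + \frac{2}{3} \right)} - 16 \cos{\left(- \frac{t^{2}}{4} + \frac{2 t}{3} + \frac{2}{3} \right)} + 3}{6 t^{2} + 6}, which equals f(t).
F(0) = - 4 \sin{\left(\frac{2}{3} \right)}; F(-1) = - \frac{\pi}{8} + 4 \sin{\left(\frac{1}{4} \right)}.
Integral = F(0) - F(-1) = - 4 \sin{\left(\frac{2}{3} \right)} - 4 \sin{\left(\frac{1}{4} \right)} + \frac{\pi}{8}.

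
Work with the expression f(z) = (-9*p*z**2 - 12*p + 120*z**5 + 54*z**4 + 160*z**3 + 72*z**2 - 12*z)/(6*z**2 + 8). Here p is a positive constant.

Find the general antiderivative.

F(z) = -3*p*z/2 + 5*z**4 + 3*z**3 - log(3*z**2/2 + 2) + C

A first test for any F(z): its z-derivative must equal f(z) identically.
Check: d/dz[-3*p*z/2 + 5*z**4 + 3*z**3 - log(3*z**2/2 + 2)] = (-9*p*z**2 - 12*p + 120*z**5 + 54*z**4 + 160*z**3 + 72*z**2 - 12*z)/(6*z**2 + 8) = f(z).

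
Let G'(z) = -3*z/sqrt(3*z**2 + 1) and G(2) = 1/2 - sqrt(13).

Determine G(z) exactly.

G(z) = (1 - 2*sqrt(3*z**2 + 1))/2

G'(z) matches the chain-rule pattern g'(h)*h' with inner function h(z) = 3*z**2 + 1; substituting u = h(z) collapses the integral.
A general antiderivative is -sqrt(3*z**2 + 1) + C.
The condition gives C = 1/2 - sqrt(13) - (-sqrt(13)) = 1/2.
So G(z) = (1 - 2*sqrt(3*z**2 + 1))/2.
Check: d/dz[(1 - 2*sqrt(3*z**2 + 1))/2] = -3*z/sqrt(3*z**2 + 1) = G'(z).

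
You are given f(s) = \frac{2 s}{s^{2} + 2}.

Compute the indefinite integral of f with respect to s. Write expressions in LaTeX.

The substitution u = s^{2} + 2 works: f is exactly (dF/du)*(du/ds) for that inner function.
Check: d/ds[\log{\left(s^{2} + 2 \right)}] = \frac{2 s}{s^{2} + 2} = f(s).

F(s) = \log{\left(s^{2} + 2 \right)} + C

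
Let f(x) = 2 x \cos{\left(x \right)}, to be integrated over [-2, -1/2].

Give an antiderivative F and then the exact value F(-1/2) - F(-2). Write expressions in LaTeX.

Whatever form F(x) takes, F'(x) = f(x) is non-negotiable.
F(x) = 2 x \sin{\left(x \right)} + 2 \cos{\left(x \right)} is an antiderivative of f.
Check: d/dx[2 x \sin{\left(x \right)} + 2 \cos{\left(x \right)}] = 2 x \cos{\left(x \right)} = f(x).
F(-1/2) = \sin{\left(\frac{1}{2} \right)} + 2 \cos{\left(\frac{1}{2} \right)}; F(-2) = 2 \cos{\left(2 \right)} + 4 \sin{\left(2 \right)}.
Integral = F(-1/2) - F(-2) = - 4 \sin{\left(2 \right)} + \sin{\left(\frac{1}{2} \right)} - 2 \cos{\left(2 \right)} + 2 \cos{\left(\frac{1}{2} \right)}.

Antiderivative: F(x) = 2 x \sin{\left(x \right)} + 2 \cos{\left(x \right)}; value = - 4 \sin{\left(2 \right)} + \sin{\left(\frac{1}{2} \right)} - 2 \cos{\left(2 \right)} + 2 \cos{\left(\frac{1}{2} \right)}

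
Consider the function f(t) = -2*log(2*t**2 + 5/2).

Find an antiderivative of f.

An antiderivative is F(t) = -2*t*log(2*t**2 + 5/2) + 4*t - 2*sqrt(5)*atan(2*sqrt(5)*t/5).

Check any antiderivative F(t) by computing F'(t) and comparing it with f(t).
Check: d/dt[-2*t*log(2*t**2 + 5/2) + 4*t - 2*sqrt(5)*atan(2*sqrt(5)*t/5)] = -2*log(2*t**2 + 5/2) = f(t).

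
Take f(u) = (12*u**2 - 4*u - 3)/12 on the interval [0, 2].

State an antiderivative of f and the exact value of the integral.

A first test for any F(u): its u-derivative must equal f(u) identically.
F(u) = u*(4*u**2 - 2*u - 3)/12 is an antiderivative of f.
Check: d/du[u*(4*u**2 - 2*u - 3)/12] = u**2 - u/3 - 1/4, which equals f(u).
F(2) = 3/2; F(0) = 0.
Integral = F(2) - F(0) = 3/2.

Antiderivative: F(u) = u*(4*u**2 - 2*u - 3)/12; value = 3/2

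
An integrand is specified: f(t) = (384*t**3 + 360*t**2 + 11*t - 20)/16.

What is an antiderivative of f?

An antiderivative is F(t) = 3*(2*t**2 + 5*t/4 - 1/3)**2/2.

f matches the chain-rule pattern g'(h)*h' with inner function h(t) = 2*t**2 + 5*t/4 - 1/3; substituting u = h(t) collapses the integral.
Check: d/dt[3*(2*t**2 + 5*t/4 - 1/3)**2/2] = 24*t**3 + 45*t**2/2 + 11*t/16 - 5/4, which equals f(t).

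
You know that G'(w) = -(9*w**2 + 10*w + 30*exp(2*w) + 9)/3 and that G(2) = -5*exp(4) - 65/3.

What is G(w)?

G(w) = -(3*w**3 + 5*w**2 + 9*w + 15*exp(2*w) + 3)/3

A first test for any G(w): its w-derivative must equal the given G'(w).
A general antiderivative is -w**3 - 5*w**2/3 - 3*w - 5*exp(2*w) + C.
The condition gives C = -5*exp(4) - 65/3 - (-5*exp(4) - 62/3) = -1.
So G(w) = -(3*w**3 + 5*w**2 + 9*w + 15*exp(2*w) + 3)/3.
Check: d/dw[-(3*w**3 + 5*w**2 + 9*w + 15*exp(2*w) + 3)/3] = -3*w**2 - 10*w/3 - 10*exp(2*w) - 3, which equals G'(w).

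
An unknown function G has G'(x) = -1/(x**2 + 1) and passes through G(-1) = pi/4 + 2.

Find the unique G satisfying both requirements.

Whatever form G(x) takes, its d/dx must return the stated G'(x).
A general antiderivative is -atan(x) + C.
The condition gives C = pi/4 + 2 - (pi/4) = 2.
So G(x) = 2 - atan(x).
Check: d/dx[2 - atan(x)] = -1/(x**2 + 1) = G'(x).

G(x) = 2 - atan(x)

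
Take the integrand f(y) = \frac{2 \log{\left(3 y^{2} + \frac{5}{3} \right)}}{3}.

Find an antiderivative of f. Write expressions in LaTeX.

A candidate is checked by its d/dy: the result must match f(y).
Check: d/dy[\frac{2 \left(3 y \log{\left(3 y^{2} + \frac{5}{3} \right)} - 6 y + 2 \sqrt{5} \operatorname{atan}{\left(\frac{3 \sqrt{5} y}{5} \right)}\right)}{9}] = \frac{2 \log{\left(3 y^{2} + \frac{5}{3} \right)}}{3} = f(y).

An antiderivative is F(y) = \frac{2 \left(3 y \log{\left(3 y^{2} + \frac{5}{3} \right)} - 6 y + 2 \sqrt{5} \operatorname{atan}{\left(\frac{3 \sqrt{5} y}{5} \right)}\right)}{9}.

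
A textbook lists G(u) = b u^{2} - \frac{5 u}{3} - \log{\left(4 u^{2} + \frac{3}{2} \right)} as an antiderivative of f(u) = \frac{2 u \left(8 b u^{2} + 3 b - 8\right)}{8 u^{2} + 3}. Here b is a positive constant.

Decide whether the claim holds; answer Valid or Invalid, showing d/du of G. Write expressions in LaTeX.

Invalid: d/du[G] - f = - \frac{5}{3}, which is not 0.

d/du[G] = \frac{48 b u^{3} + 18 b u - 40 u^{2} - 48 u - 15}{24 u^{2} + 9}
d/du[G] - f(u) = - \frac{5}{3} != 0.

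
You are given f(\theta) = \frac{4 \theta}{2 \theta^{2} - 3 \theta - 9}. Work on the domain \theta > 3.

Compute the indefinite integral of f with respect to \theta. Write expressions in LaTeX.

Factor the denominator (\left(\theta - 3\right) \left(2 \theta + 3\right)) and decompose: f = \frac{4}{3 \left(2 \theta + 3\right)} + \frac{4}{3 \left(\theta - 3\right)}; each piece integrates to a log, atan, or power term.
Check: d/d\theta[\frac{2 \left(2 \log{\left(\theta - 3 \right)} + \log{\left(\theta + \frac{3}{2} \right)}\right)}{3}] = \frac{4 \theta}{2 \theta^{2} - 3 \theta - 9} = f(\theta).

F(\theta) = \frac{2 \left(2 \log{\left(\theta - 3 \right)} + \log{\left(\theta + \frac{3}{2} \right)}\right)}{3} + C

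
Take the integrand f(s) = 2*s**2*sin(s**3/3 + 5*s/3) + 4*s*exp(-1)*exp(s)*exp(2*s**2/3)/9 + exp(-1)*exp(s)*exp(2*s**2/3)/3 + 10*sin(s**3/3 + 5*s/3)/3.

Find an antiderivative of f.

The integrand splits into summands that can be handled one at a time.
Check: d/ds[-(-exp(-1)*exp(s)*exp(2*s**2/3) + 6*cos(s**3/3 + 5*s/3))/3] = (18*exp(1)*s**2*sin(s**3/3 + 5*s/3) + 4*s*exp(s)*exp(2*s**2/3) + 3*exp(s)*exp(2*s**2/3) + 30*exp(1)*sin(s**3/3 + 5*s/3))*exp(-1)/9, which equals f(s).

An antiderivative is F(s) = -(-exp(-1)*exp(s)*exp(2*s**2/3) + 6*cos(s**3/3 + 5*s/3))/3.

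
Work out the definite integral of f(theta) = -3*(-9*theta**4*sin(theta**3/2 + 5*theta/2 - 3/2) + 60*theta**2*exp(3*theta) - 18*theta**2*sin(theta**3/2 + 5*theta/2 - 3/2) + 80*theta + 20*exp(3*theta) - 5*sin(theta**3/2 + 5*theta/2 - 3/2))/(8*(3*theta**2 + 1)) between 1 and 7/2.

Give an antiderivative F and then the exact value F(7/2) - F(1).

Antiderivative: F(theta) = (-10*exp(3*theta) - 20*log(3*theta**2 + 1) - 3*cos(theta**3/2 + 5*theta/2 - 3/2))/4; value = -5*exp(21/2)/2 - 5*log(151/4) + 3*cos(3/2)/4 - 3*cos(459/16)/4 + 5*log(4) + 5*exp(3)/2

Check any antiderivative F(theta) by computing F'(theta) and comparing it with f(theta).
F(theta) = (-10*exp(3*theta) - 20*log(3*theta**2 + 1) - 3*cos(theta**3/2 + 5*theta/2 - 3/2))/4 is an antiderivative of f.
Check: d/dtheta[(-10*exp(3*theta) - 20*log(3*theta**2 + 1) - 3*cos(theta**3/2 + 5*theta/2 - 3/2))/4] = (27*theta**4*sin(theta**3/2 + 5*theta/2 - 3/2) - 180*theta**2*exp(3*theta) + 54*theta**2*sin(theta**3/2 + 5*theta/2 - 3/2) - 240*theta - 60*exp(3*theta) + 15*sin(theta**3/2 + 5*theta/2 - 3/2))/(24*theta**2 + 8), which equals f(theta).
F(7/2) = -5*exp(21/2)/2 - 5*log(151/4) - 3*cos(459/16)/4; F(1) = -5*exp(3)/2 - 5*log(4) - 3*cos(3/2)/4.
Integral = F(7/2) - F(1) = -5*exp(21/2)/2 - 5*log(151/4) + 3*cos(3/2)/4 - 3*cos(459/16)/4 + 5*log(4) + 5*exp(3)/2.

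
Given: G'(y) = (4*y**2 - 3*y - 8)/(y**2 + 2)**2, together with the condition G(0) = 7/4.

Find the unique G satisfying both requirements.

G(y) = (2*y**2 - 8*y + 7)/(2*(y**2 + 2))

G'(y) has the shape u'v + uv' for u = 1/(y**2/2 + 1) and v = 3/4 - 2*y — it is the derivative of the product u*v.
A general antiderivative is (3/4 - 2*y)/(y**2/2 + 1) + C.
The condition gives C = 7/4 - (3/4) = 1.
So G(y) = (2*y**2 - 8*y + 7)/(2*(y**2 + 2)).
Check: d/dy[(2*y**2 - 8*y + 7)/(2*(y**2 + 2))] = (4*y**2 - 3*y - 8)/(y**4 + 4*y**2 + 4), which equals G'(y).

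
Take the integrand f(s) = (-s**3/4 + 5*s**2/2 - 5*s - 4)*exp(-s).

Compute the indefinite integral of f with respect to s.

f has the shape u'v + uv' for u = s**3/4 - 7*s**2/4 + 3*s/2 + 11/2 and v = exp(-s) — it is the derivative of the product u*v.
Check: d/ds[s**3*exp(-s)/4 - 7*s**2*exp(-s)/4 + 3*s*exp(-s)/2 + 11*exp(-s)/2] = (-s**3 + 10*s**2 - 20*s - 16)*exp(-s)/4, which equals f(s).

F(s) = s**3*exp(-s)/4 - 7*s**2*exp(-s)/4 + 3*s*exp(-s)/2 + 11*exp(-s)/2 + C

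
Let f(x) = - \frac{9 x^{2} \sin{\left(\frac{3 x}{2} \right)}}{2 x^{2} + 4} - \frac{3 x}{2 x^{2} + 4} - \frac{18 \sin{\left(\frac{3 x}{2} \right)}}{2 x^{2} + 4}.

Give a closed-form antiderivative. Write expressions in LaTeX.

Integrate term by term and add the pieces.
Check: d/dx[\frac{3 \left(- \log{\left(\frac{x^{2}}{2} + 1 \right)} + 4 \cos{\left(\frac{3 x}{2} \right)}\right)}{4}] = \frac{- 9 x^{2} \sin{\left(\frac{3 x}{2} \right)} - 3 x - 18 \sin{\left(\frac{3 x}{2} \right)}}{2 x^{2} + 4}, which equals f(x).

An antiderivative is F(x) = \frac{3 \left(- \log{\left(\frac{x^{2}}{2} + 1 \right)} + 4 \cos{\left(\frac{3 x}{2} \right)}\right)}{4}.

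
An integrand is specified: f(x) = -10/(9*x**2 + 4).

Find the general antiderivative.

Whatever form F(x) takes, F'(x) = f(x) is non-negotiable.
Check: d/dx[-5*atan(3*x/2)/3] = -10/(9*x**2 + 4) = f(x).

F(x) = -5*atan(3*x/2)/3 + C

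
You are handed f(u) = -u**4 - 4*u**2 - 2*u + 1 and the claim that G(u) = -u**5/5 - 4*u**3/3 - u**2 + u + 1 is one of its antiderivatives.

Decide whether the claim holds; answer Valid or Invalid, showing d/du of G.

Valid. The derivative of G reproduces f.

d/du[G] = -u**4 - 4*u**2 - 2*u + 1
This equals f(u) exactly, so the claim holds.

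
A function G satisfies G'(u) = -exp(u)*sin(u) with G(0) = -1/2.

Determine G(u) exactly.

G(u) = -exp(u)*sin(u)/2 + exp(u)*cos(u)/2 - 1

A candidate passes only if d/du[G] lands on the given G'(u) exactly.
A general antiderivative is -exp(u)*sin(u)/2 + exp(u)*cos(u)/2 + C.
The condition gives C = -1/2 - (1/2) = -1.
So G(u) = -exp(u)*sin(u)/2 + exp(u)*cos(u)/2 - 1.
Check: d/du[-exp(u)*sin(u)/2 + exp(u)*cos(u)/2 - 1] = -exp(u)*sin(u) = G'(u).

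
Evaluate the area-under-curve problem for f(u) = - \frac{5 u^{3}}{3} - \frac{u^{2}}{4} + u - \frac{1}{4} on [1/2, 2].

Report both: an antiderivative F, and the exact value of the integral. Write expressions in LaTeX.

Antiderivative: F(u) = - \frac{5 u^{4}}{12} - \frac{u^{3}}{12} + \frac{u^{2}}{2} - \frac{u}{4}; value = - \frac{371}{64}

Integrate term by term and add the pieces.
F(u) = - \frac{5 u^{4}}{12} - \frac{u^{3}}{12} + \frac{u^{2}}{2} - \frac{u}{4} is an antiderivative of f.
Check: d/du[- \frac{5 u^{4}}{12} - \frac{u^{3}}{12} + \frac{u^{2}}{2} - \frac{u}{4}] = - \frac{5 u^{3}}{3} - \frac{u^{2}}{4} + u - \frac{1}{4} = f(u).
F(2) = - \frac{35}{6}; F(1/2) = - \frac{7}{192}.
Integral = F(2) - F(1/2) = - \frac{371}{64}.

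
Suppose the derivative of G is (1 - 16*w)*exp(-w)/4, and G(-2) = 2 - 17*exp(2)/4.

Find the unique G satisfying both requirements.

G(w) = (16*w + 15)*exp(-w)/4 + 2

Recognize the product-rule pattern: G'(w) = u'v + uv' with u = 4*w + 15/4, v = exp(-w), so integration by parts undoes it.
A general antiderivative is (16*w + 15)*exp(-w)/4 + C.
The condition gives C = 2 - 17*exp(2)/4 - (-17*exp(2)/4) = 2.
So G(w) = (16*w + 15)*exp(-w)/4 + 2.
Check: d/dw[(16*w + 15)*exp(-w)/4 + 2] = (1 - 16*w)*exp(-w)/4 = G'(w).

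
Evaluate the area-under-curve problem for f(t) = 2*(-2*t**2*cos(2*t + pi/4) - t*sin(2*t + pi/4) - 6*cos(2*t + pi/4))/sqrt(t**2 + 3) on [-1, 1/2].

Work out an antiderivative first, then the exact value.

Antiderivative: F(t) = -2*sqrt(t**2 + 3)*sin(2*t + pi/4); value = 4*cos(pi/4 + 2) - sqrt(13)*sin(pi/4 + 1)

f has the shape u'v + uv' for u = -2*sqrt(t**2 + 3) and v = sin(2*t + pi/4) — it is the derivative of the product u*v.
F(t) = -2*sqrt(t**2 + 3)*sin(2*t + pi/4) is an antiderivative of f.
Check: d/dt[-2*sqrt(t**2 + 3)*sin(2*t + pi/4)] = (-4*t**2*cos(2*t + pi/4) - 2*t*sin(2*t + pi/4) - 12*cos(2*t + pi/4))/sqrt(t**2 + 3), which equals f(t).
F(1/2) = -sqrt(13)*sin(pi/4 + 1); F(-1) = -4*cos(pi/4 + 2).
Integral = F(1/2) - F(-1) = 4*cos(pi/4 + 2) - sqrt(13)*sin(pi/4 + 1).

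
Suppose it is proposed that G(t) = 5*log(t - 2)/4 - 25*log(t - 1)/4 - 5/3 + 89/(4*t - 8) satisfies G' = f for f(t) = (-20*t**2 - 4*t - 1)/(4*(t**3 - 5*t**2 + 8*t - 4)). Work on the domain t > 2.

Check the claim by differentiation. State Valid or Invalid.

Valid: G'(t) = f(t).

d/dt[G] = (-20*t**2 - 4*t - 1)/(4*t**3 - 20*t**2 + 32*t - 16)
This equals f(t) exactly, so the claim holds.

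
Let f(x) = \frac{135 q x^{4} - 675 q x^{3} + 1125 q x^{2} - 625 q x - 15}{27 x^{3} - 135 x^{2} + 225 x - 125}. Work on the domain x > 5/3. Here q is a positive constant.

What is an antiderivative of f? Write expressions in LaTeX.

Any candidate F(x) must reproduce f(x) exactly when differentiated.
Check: d/dx[\frac{5 q x^{2}}{2} + \frac{5}{2 \left(3 x - 5\right)^{2}}] = \frac{135 q x^{4} - 675 q x^{3} + 1125 q x^{2} - 625 q x - 15}{27 x^{3} - 135 x^{2} + 225 x - 125} = f(x).

An antiderivative is F(x) = \frac{5 q x^{2}}{2} + \frac{5}{2 \left(3 x - 5\right)^{2}}.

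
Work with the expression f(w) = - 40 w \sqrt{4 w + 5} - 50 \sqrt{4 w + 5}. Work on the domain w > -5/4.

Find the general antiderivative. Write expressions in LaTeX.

F(w) = - \left(4 w + 5\right)^{\frac{5}{2}} + C

Integrate term by term and add the pieces.
Check: d/dw[- \left(4 w + 5\right)^{\frac{5}{2}}] = - 40 w \sqrt{4 w + 5} - 50 \sqrt{4 w + 5} = f(w).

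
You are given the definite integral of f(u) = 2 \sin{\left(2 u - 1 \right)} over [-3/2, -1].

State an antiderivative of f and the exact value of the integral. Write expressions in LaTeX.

Antiderivative: F(u) = - \cos{\left(2 u - 1 \right)}; value = \cos{\left(4 \right)} - \cos{\left(3 \right)}

For F(u) to be correct the identity F'(u) - f(u) = 0 must hold.
F(u) = - \cos{\left(2 u - 1 \right)} is an antiderivative of f.
Check: d/du[- \cos{\left(2 u - 1 \right)}] = 2 \sin{\left(2 u - 1 \right)} = f(u).
F(-1) = - \cos{\left(3 \right)}; F(-3/2) = - \cos{\left(4 \right)}.
Integral = F(-1) - F(-3/2) = \cos{\left(4 \right)} - \cos{\left(3 \right)}.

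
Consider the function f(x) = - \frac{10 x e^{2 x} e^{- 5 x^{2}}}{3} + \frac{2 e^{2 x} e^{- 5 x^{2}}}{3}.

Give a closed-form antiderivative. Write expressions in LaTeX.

The substitution u = - 5 x^{2} + 2 x works: f is exactly (dF/du)*(du/dx) for that inner function.
Check: d/dx[\frac{e^{2 x} e^{- 5 x^{2}}}{3}] = \frac{\left(- 10 x e^{2 x} + 2 e^{2 x}\right) e^{- 5 x^{2}}}{3}, which equals f(x).

An antiderivative is F(x) = \frac{e^{2 x} e^{- 5 x^{2}}}{3}.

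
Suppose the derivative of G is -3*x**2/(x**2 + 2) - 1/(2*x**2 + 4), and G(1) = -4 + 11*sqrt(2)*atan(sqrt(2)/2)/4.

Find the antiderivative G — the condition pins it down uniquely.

Integrate term by term and add the pieces.
A general antiderivative is -3*x + 11*sqrt(2)*atan(sqrt(2)*x/2)/4 + C.
The condition gives C = -4 + 11*sqrt(2)*atan(sqrt(2)/2)/4 - (-3 + 11*sqrt(2)*atan(sqrt(2)/2)/4) = -1.
So G(x) = -3*x + 11*sqrt(2)*atan(sqrt(2)*x/2)/4 - 1.
Check: d/dx[-3*x + 11*sqrt(2)*atan(sqrt(2)*x/2)/4 - 1] = (-6*x**2 - 1)/(2*x**2 + 4), which equals G'(x).

G(x) = -3*x + 11*sqrt(2)*atan(sqrt(2)*x/2)/4 - 1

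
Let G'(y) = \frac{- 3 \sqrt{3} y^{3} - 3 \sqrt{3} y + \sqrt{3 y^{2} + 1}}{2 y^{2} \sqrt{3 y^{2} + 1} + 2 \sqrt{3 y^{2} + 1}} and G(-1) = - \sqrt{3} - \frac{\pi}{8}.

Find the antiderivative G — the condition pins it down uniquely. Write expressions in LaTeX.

G(y) = \frac{- \sqrt{3} \sqrt{3 y^{2} + 1} + \operatorname{atan}{\left(y \right)}}{2}

A first test for any G(y): its y-derivative must equal the given G'(y).
A general antiderivative is - \frac{3 \sqrt{y^{2} + \frac{1}{3}}}{2} + \frac{\operatorname{atan}{\left(y \right)}}{2} + C.
The condition gives C = - \sqrt{3} - \frac{\pi}{8} - (- \sqrt{3} - \frac{\pi}{8}) = 0.
So G(y) = \frac{- \sqrt{3} \sqrt{3 y^{2} + 1} + \operatorname{atan}{\left(y \right)}}{2}.
Check: d/dy[\frac{- \sqrt{3} \sqrt{3 y^{2} + 1} + \operatorname{atan}{\left(y \right)}}{2}] = \frac{- 3 \sqrt{3} y^{3} - 3 \sqrt{3} y + \sqrt{3 y^{2} + 1}}{2 y^{2} \sqrt{3 y^{2} + 1} + 2 \sqrt{3 y^{2} + 1}} = G'(y).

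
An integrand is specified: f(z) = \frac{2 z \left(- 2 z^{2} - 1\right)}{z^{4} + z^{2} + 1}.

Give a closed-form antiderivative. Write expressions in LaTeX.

f matches the chain-rule pattern g'(h)*h' with inner function h(z) = z^{4} + z^{2} + 1; substituting u = h(z) collapses the integral.
Check: d/dz[- \log{\left(z^{4} + z^{2} + 1 \right)}] = \frac{- 4 z^{3} - 2 z}{z^{4} + z^{2} + 1}, which equals f(z).

An antiderivative is F(z) = - \log{\left(z^{4} + z^{2} + 1 \right)}.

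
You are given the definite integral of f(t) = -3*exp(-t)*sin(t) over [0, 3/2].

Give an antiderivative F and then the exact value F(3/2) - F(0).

Antiderivative: F(t) = (3*sin(t) + 3*cos(t))*exp(-t)/2; value = -3/2 + 3*exp(-3/2)*cos(3/2)/2 + 3*exp(-3/2)*sin(3/2)/2

Check any antiderivative F(t) by computing F'(t) and comparing it with f(t).
F(t) = (3*sin(t) + 3*cos(t))*exp(-t)/2 is an antiderivative of f.
Check: d/dt[(3*sin(t) + 3*cos(t))*exp(-t)/2] = -3*exp(-t)*sin(t) = f(t).
F(3/2) = 3*exp(-3/2)*cos(3/2)/2 + 3*exp(-3/2)*sin(3/2)/2; F(0) = 3/2.
Integral = F(3/2) - F(0) = -3/2 + 3*exp(-3/2)*cos(3/2)/2 + 3*exp(-3/2)*sin(3/2)/2.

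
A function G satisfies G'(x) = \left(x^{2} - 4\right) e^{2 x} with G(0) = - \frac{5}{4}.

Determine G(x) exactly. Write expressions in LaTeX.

G'(x) has the shape u'v + uv' for u = \frac{x^{2}}{2} - \frac{x}{2} - \frac{7}{4} and v = e^{2 x} — it is the derivative of the product u*v.
A general antiderivative is \frac{\left(2 x^{2} - 2 x - 7\right) e^{2 x}}{4} + C.
The condition gives C = - \frac{5}{4} - (- \frac{7}{4}) = \frac{1}{2}.
So G(x) = \frac{x^{2} e^{2 x}}{2} - \frac{x e^{2 x}}{2} - \frac{7 e^{2 x}}{4} + \frac{1}{2}.
Check: d/dx[\frac{x^{2} e^{2 x}}{2} - \frac{x e^{2 x}}{2} - \frac{7 e^{2 x}}{4} + \frac{1}{2}] = x^{2} e^{2 x} - 4 e^{2 x}, which equals G'(x).

G(x) = \frac{x^{2} e^{2 x}}{2} - \frac{x e^{2 x}}{2} - \frac{7 e^{2 x}}{4} + \frac{1}{2}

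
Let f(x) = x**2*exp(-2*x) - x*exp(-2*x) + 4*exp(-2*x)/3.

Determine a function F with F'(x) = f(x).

An antiderivative is F(x) = (-3*x**2 - 4)*exp(-2*x)/6.

Recognize the product-rule pattern: f = u'v + uv' with u = -x**2/2 - 2/3, v = exp(-2*x), so integration by parts undoes it.
Check: d/dx[(-3*x**2 - 4)*exp(-2*x)/6] = (3*x**2 - 3*x + 4)*exp(-2*x)/3, which equals f(x).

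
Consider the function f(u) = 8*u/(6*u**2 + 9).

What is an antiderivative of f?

An antiderivative is F(u) = 2*log(4*u**2 + 6)/3.

The substitution w = 4*u**2 + 6 works: f is exactly (dF/dw)*(dw/du) for that inner function.
Check: d/du[2*log(4*u**2 + 6)/3] = 8*u/(6*u**2 + 9) = f(u).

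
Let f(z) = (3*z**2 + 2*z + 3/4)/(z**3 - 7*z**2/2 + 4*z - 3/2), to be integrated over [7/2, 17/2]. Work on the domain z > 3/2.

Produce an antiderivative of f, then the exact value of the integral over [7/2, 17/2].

Factor the denominator (2*(z - 1)**2*(2*z - 3)) and decompose: f = 84/(2*z - 3) - 39/(z - 1) - 23/(2*(z - 1)**2); each piece integrates to a log, atan, or power term.
F(z) = (84*(z - 1)*log(z - 3/2) - 78*(z - 1)*log(z - 1) + 23)/(2*(z - 1)) is an antiderivative of f.
Check: d/dz[(84*(z - 1)*log(z - 3/2) - 78*(z - 1)*log(z - 1) + 23)/(2*(z - 1))] = (12*z**2 + 8*z + 3)/(4*z**3 - 14*z**2 + 16*z - 6), which equals f(z).
F(17/2) = -39*log(15/2) + 23/15 + 42*log(7); F(7/2) = -39*log(5/2) + 23/5 + 42*log(2).
Integral = F(17/2) - F(7/2) = -39*log(15/2) - 42*log(2) - 46/15 + 39*log(5/2) + 42*log(7).

Antiderivative: F(z) = (84*(z - 1)*log(z - 3/2) - 78*(z - 1)*log(z - 1) + 23)/(2*(z - 1)); value = -39*log(15/2) - 42*log(2) - 46/15 + 39*log(5/2) + 42*log(7)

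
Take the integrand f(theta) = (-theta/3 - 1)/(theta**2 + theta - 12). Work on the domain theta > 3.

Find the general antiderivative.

The denominator factors as 3*(theta - 3)*(theta + 4); partial fractions split f into directly integrable pieces: -1/(21*(theta + 4)) - 2/(7*(theta - 3)).
Check: d/dtheta[-(6*log(theta - 3) + log(theta + 4))/21] = (-theta - 3)/(3*theta**2 + 3*theta - 36), which equals f(theta).

F(theta) = -(6*log(theta - 3) + log(theta + 4))/21 + C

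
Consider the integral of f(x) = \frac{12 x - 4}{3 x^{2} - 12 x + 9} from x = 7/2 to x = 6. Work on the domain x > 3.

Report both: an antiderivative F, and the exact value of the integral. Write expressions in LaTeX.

Factor the denominator (3 \left(x - 3\right) \left(x - 1\right)) and decompose: f = - \frac{4}{3 \left(x - 1\right)} + \frac{16}{3 \left(x - 3\right)}; each piece integrates to a log, atan, or power term.
F(x) = - \frac{4 \left(- 4 \log{\left(x - 3 \right)} + \log{\left(x - 1 \right)}\right)}{3} is an antiderivative of f.
Check: d/dx[- \frac{4 \left(- 4 \log{\left(x - 3 \right)} + \log{\left(x - 1 \right)}\right)}{3}] = \frac{12 x - 4}{3 x^{2} - 12 x + 9} = f(x).
F(6) = - \frac{4 \log{\left(5 \right)}}{3} + \frac{16 \log{\left(3 \right)}}{3}; F(7/2) = - \frac{16 \log{\left(2 \right)}}{3} - \frac{4 \log{\left(\frac{5}{2} \right)}}{3}.
Integral = F(6) - F(7/2) = - \frac{4 \log{\left(5 \right)}}{3} + \frac{4 \log{\left(\frac{5}{2} \right)}}{3} + \frac{16 \log{\left(2 \right)}}{3} + \frac{16 \log{\left(3 \right)}}{3}.

Antiderivative: F(x) = - \frac{4 \left(- 4 \log{\left(x - 3 \right)} + \log{\left(x - 1 \right)}\right)}{3}; value = - \frac{4 \log{\left(5 \right)}}{3} + \frac{4 \log{\left(\frac{5}{2} \right)}}{3} + \frac{16 \log{\left(2 \right)}}{3} + \frac{16 \log{\left(3 \right)}}{3}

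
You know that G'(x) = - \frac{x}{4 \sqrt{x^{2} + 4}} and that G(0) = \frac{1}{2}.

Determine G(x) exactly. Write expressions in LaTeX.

G(x) = \frac{4 - \sqrt{x^{2} + 4}}{4}

G'(x) matches the chain-rule pattern g'(h)*h' with inner function h(x) = x^{2} + 4; substituting u = h(x) collapses the integral.
A general antiderivative is - \frac{\sqrt{x^{2} + 4}}{4} + C.
The condition gives C = \frac{1}{2} - (- \frac{1}{2}) = 1.
So G(x) = \frac{4 - \sqrt{x^{2} + 4}}{4}.
Check: d/dx[\frac{4 - \sqrt{x^{2} + 4}}{4}] = - \frac{x}{4 \sqrt{x^{2} + 4}} = G'(x).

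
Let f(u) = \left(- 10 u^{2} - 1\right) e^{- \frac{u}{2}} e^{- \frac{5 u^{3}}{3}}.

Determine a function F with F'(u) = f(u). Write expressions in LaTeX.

An antiderivative is F(u) = 2 e^{- \frac{5 u^{3}}{3} - \frac{u}{2}}.

f matches the chain-rule pattern g'(h)*h' with inner function h(u) = - \frac{5 u^{3}}{3} - \frac{u}{2}; substituting w = h(u) collapses the integral.
Check: d/du[2 e^{- \frac{5 u^{3}}{3} - \frac{u}{2}}] = \left(- 10 u^{2} - 1\right) e^{- \frac{u}{2}} e^{- \frac{5 u^{3}}{3}} = f(u).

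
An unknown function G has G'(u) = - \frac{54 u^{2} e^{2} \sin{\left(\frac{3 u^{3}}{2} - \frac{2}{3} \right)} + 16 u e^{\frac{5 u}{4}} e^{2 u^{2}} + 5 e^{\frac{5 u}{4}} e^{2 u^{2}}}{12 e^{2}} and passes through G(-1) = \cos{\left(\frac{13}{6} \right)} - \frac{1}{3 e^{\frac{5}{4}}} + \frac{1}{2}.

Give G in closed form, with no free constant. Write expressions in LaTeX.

G(u) = - \frac{e^{\frac{5 u}{4}} e^{2 u^{2}}}{3 e^{2}} + \cos{\left(\frac{3 u^{3}}{2} - \frac{2}{3} \right)} + \frac{1}{2}

Recover the given G'(u) by differentiating a candidate G(u); any mismatch rules it out.
A general antiderivative is - \frac{e^{2 u^{2} + \frac{5 u}{4} - 2}}{3} + \cos{\left(\frac{3 u^{3}}{2} - \frac{2}{3} \right)} + C.
The condition gives C = \cos{\left(\frac{13}{6} \right)} - \frac{1}{3 e^{\frac{5}{4}}} + \frac{1}{2} - (\cos{\left(\frac{13}{6} \right)} - \frac{1}{3 e^{\frac{5}{4}}}) = \frac{1}{2}.
So G(u) = - \frac{e^{\frac{5 u}{4}} e^{2 u^{2}}}{3 e^{2}} + \cos{\left(\frac{3 u^{3}}{2} - \frac{2}{3} \right)} + \frac{1}{2}.
Check: d/du[- \frac{e^{\frac{5 u}{4}} e^{2 u^{2}}}{3 e^{2}} + \cos{\left(\frac{3 u^{3}}{2} - \frac{2}{3} \right)} + \frac{1}{2}] = \frac{- 54 u^{2} e^{2} \sin{\left(\frac{3 u^{3}}{2} - \frac{2}{3} \right)} - 16 u e^{\frac{5 u}{4}} e^{2 u^{2}} - 5 e^{\frac{5 u}{4}} e^{2 u^{2}}}{12 e^{2}}, which equals G'(u).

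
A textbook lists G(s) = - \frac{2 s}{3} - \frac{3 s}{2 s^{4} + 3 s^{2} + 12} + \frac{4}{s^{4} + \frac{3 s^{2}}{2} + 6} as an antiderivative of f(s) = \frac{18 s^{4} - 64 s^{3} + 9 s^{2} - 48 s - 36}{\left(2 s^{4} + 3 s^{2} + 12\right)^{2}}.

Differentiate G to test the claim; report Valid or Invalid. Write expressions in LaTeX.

Invalid: d/ds[G] - f = - \frac{2}{3}, which is not 0.

d/ds[G] = \frac{- 8 s^{8} - 24 s^{6} - 60 s^{4} - 192 s^{3} - 117 s^{2} - 144 s - 396}{12 s^{8} + 36 s^{6} + 171 s^{4} + 216 s^{2} + 432}
d/ds[G] - f(s) = - \frac{2}{3} != 0.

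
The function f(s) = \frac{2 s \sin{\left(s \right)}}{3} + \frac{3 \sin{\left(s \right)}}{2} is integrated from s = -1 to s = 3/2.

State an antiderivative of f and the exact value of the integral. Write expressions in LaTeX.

Antiderivative: F(s) = - \frac{2 s \cos{\left(s \right)}}{3} + \frac{2 \sin{\left(s \right)}}{3} - \frac{3 \cos{\left(s \right)}}{2}; value = - \frac{5 \cos{\left(\frac{3}{2} \right)}}{2} + \frac{5 \cos{\left(1 \right)}}{6} + \frac{2 \sin{\left(1 \right)}}{3} + \frac{2 \sin{\left(\frac{3}{2} \right)}}{3}

The integrand splits into summands that can be handled one at a time.
F(s) = - \frac{2 s \cos{\left(s \right)}}{3} + \frac{2 \sin{\left(s \right)}}{3} - \frac{3 \cos{\left(s \right)}}{2} is an antiderivative of f.
Check: d/ds[- \frac{2 s \cos{\left(s \right)}}{3} + \frac{2 \sin{\left(s \right)}}{3} - \frac{3 \cos{\left(s \right)}}{2}] = \frac{2 s \sin{\left(s \right)}}{3} + \frac{3 \sin{\left(s \right)}}{2} = f(s).
F(3/2) = - \frac{5 \cos{\left(\frac{3}{2} \right)}}{2} + \frac{2 \sin{\left(\frac{3}{2} \right)}}{3}; F(-1) = - \frac{2 \sin{\left(1 \right)}}{3} - \frac{5 \cos{\left(1 \right)}}{6}.
Integral = F(3/2) - F(-1) = - \frac{5 \cos{\left(\frac{3}{2} \right)}}{2} + \frac{5 \cos{\left(1 \right)}}{6} + \frac{2 \sin{\left(1 \right)}}{3} + \frac{2 \sin{\left(\frac{3}{2} \right)}}{3}.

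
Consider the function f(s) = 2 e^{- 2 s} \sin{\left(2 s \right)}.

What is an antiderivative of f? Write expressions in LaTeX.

Differentiate the proposed F(s) back; it has to land on f(s) exactly.
Check: d/ds[\frac{\left(- \sin{\left(2 s \right)} - \cos{\left(2 s \right)}\right) e^{- 2 s}}{2}] = 2 e^{- 2 s} \sin{\left(2 s \right)} = f(s).

An antiderivative is F(s) = \frac{\left(- \sin{\left(2 s \right)} - \cos{\left(2 s \right)}\right) e^{- 2 s}}{2}.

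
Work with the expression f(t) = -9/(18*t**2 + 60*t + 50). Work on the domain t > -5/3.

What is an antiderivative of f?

Any candidate F(t) must reproduce f(t) exactly when differentiated.
Check: d/dt[3/(6*t + 10)] = -9/(18*t**2 + 60*t + 50) = f(t).

An antiderivative is F(t) = 3/(6*t + 10).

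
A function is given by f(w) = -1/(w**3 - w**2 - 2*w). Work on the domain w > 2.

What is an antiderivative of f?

The denominator factors as w*(w - 2)*(w + 1); partial fractions split f into directly integrable pieces: -1/(3*(w + 1)) - 1/(6*(w - 2)) + 1/(2*w).
Check: d/dw[log(w)/2 - log(w - 2)/6 - log(w + 1)/3] = -1/(w**3 - w**2 - 2*w) = f(w).

An antiderivative is F(w) = log(w)/2 - log(w - 2)/6 - log(w + 1)/3.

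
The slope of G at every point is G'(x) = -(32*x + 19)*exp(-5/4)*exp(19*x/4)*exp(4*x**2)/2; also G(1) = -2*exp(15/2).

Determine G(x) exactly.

G'(x) has the shape u'v + uv' for u = -2*exp(6*x) and v = exp(4*x**2 - 5*x/4 - 5/4) — it is the derivative of the product u*v.
A general antiderivative is -2*exp(6*x)*exp(4*x**2 - 5*x/4 - 5/4) + C.
The condition gives C = -2*exp(15/2) - (-2*exp(15/2)) = 0.
So G(x) = -2*exp(-5/4)*exp(19*x/4)*exp(4*x**2).
Check: d/dx[-2*exp(-5/4)*exp(19*x/4)*exp(4*x**2)] = (-32*x*exp(19*x/4)*exp(4*x**2) - 19*exp(19*x/4)*exp(4*x**2))*exp(-5/4)/2, which equals G'(x).

G(x) = -2*exp(-5/4)*exp(19*x/4)*exp(4*x**2)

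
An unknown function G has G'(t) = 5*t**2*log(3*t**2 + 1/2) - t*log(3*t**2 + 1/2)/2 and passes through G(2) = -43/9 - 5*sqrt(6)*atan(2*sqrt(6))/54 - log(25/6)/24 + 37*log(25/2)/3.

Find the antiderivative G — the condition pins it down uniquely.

The integrand splits into summands that can be handled one at a time.
A general antiderivative is -10*t**3/9 + t**2/4 + 5*t/9 + (5*t**3/3 - t**2/4)*log(3*t**2 + 1/2) - log(t**2 + 1/6)/24 - 5*sqrt(6)*atan(sqrt(6)*t)/54 + C.
The condition gives C = -43/9 - 5*sqrt(6)*atan(2*sqrt(6))/54 - log(25/6)/24 + 37*log(25/2)/3 - (-61/9 - 5*sqrt(6)*atan(2*sqrt(6))/54 - log(25/6)/24 + 37*log(25/2)/3) = 2.
So G(t) = (-240*t**3 + 18*t**2*(20*t - 3)*log(3*t**2 + 1/2) + 54*t**2 + 120*t - 9*log(t**2 + 1/6) - 20*sqrt(6)*atan(sqrt(6)*t) + 432)/216.
Check: d/dt[(-240*t**3 + 18*t**2*(20*t - 3)*log(3*t**2 + 1/2) + 54*t**2 + 120*t - 9*log(t**2 + 1/6) - 20*sqrt(6)*atan(sqrt(6)*t) + 432)/216] = 5*t**2*log(3*t**2 + 1/2) - t*log(3*t**2 + 1/2)/2 = G'(t).

G(t) = (-240*t**3 + 18*t**2*(20*t - 3)*log(3*t**2 + 1/2) + 54*t**2 + 120*t - 9*log(t**2 + 1/6) - 20*sqrt(6)*atan(sqrt(6)*t) + 432)/216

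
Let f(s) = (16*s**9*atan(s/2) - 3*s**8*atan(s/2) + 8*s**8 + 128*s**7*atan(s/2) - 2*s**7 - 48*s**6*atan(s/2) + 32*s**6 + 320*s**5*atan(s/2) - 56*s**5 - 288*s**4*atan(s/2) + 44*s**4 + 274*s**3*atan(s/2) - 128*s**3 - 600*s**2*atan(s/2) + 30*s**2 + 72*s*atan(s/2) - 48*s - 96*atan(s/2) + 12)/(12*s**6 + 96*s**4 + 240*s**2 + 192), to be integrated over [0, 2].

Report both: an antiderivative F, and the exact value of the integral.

Antiderivative: F(s) = s**6*atan(s/2)/(3*s**2 + 6) - s**5*atan(s/2)/(12*s**2 + 24) + 2*s**4*atan(s/2)/(3*s**2 + 6) - 13*s**3*atan(s/2)/(6*s**2 + 12) + s**2*atan(s/2)/(2*s**2 + 4) - s*atan(s/2)/(s**2 + 2) + atan(s/2)/(4*s**2 + 8); value = 49*pi/96

Recover f(s) by differentiating a candidate F(s); any mismatch rules it out.
F(s) = s**6*atan(s/2)/(3*s**2 + 6) - s**5*atan(s/2)/(12*s**2 + 24) + 2*s**4*atan(s/2)/(3*s**2 + 6) - 13*s**3*atan(s/2)/(6*s**2 + 12) + s**2*atan(s/2)/(2*s**2 + 4) - s*atan(s/2)/(s**2 + 2) + atan(s/2)/(4*s**2 + 8) is an antiderivative of f.
Check: d/ds[s**6*atan(s/2)/(3*s**2 + 6) - s**5*atan(s/2)/(12*s**2 + 24) + 2*s**4*atan(s/2)/(3*s**2 + 6) - 13*s**3*atan(s/2)/(6*s**2 + 12) + s**2*atan(s/2)/(2*s**2 + 4) - s*atan(s/2)/(s**2 + 2) + atan(s/2)/(4*s**2 + 8)] = (16*s**9*atan(s/2) - 3*s**8*atan(s/2) + 8*s**8 + 128*s**7*atan(s/2) - 2*s**7 - 48*s**6*atan(s/2) + 32*s**6 + 320*s**5*atan(s/2) - 56*s**5 - 288*s**4*atan(s/2) + 44*s**4 + 274*s**3*atan(s/2) - 128*s**3 - 600*s**2*atan(s/2) + 30*s**2 + 72*s*atan(s/2) - 48*s - 96*atan(s/2) + 12)/(12*s**6 + 96*s**4 + 240*s**2 + 192) = f(s).
F(2) = 49*pi/96; F(0) = 0.
Integral = F(2) - F(0) = 49*pi/96.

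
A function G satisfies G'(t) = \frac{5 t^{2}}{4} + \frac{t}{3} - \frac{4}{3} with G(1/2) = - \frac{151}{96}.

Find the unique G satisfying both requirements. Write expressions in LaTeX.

Integrate term by term and add the pieces.
A general antiderivative is \frac{5 t^{3}}{12} + \frac{t^{2}}{6} - \frac{4 t}{3} + C.
The condition gives C = - \frac{151}{96} - (- \frac{55}{96}) = -1.
So G(t) = \frac{5 t^{3}}{12} + \frac{t^{2}}{6} - \frac{4 t}{3} - 1.
Check: d/dt[\frac{5 t^{3}}{12} + \frac{t^{2}}{6} - \frac{4 t}{3} - 1] = \frac{5 t^{2}}{4} + \frac{t}{3} - \frac{4}{3} = G'(t).

G(t) = \frac{5 t^{3}}{12} + \frac{t^{2}}{6} - \frac{4 t}{3} - 1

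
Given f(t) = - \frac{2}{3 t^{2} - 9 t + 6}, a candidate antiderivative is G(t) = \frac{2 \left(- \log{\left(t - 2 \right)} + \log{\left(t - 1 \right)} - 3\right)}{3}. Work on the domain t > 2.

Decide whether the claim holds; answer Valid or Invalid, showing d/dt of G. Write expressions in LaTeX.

d/dt[G] = - \frac{2}{3 t^{2} - 9 t + 6}
This equals f(t) exactly, so the claim holds.

Valid - the claim checks out under differentiation.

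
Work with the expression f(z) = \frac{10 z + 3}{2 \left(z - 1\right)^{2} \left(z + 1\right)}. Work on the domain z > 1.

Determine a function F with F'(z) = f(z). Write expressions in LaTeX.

Factor the denominator (2 \left(z - 1\right)^{2} \left(z + 1\right)) and decompose: f = - \frac{7}{8 \left(z + 1\right)} + \frac{7}{8 \left(z - 1\right)} + \frac{13}{4 \left(z - 1\right)^{2}}; each piece integrates to a log, atan, or power term.
Check: d/dz[\frac{7 \left(z - 1\right) \log{\left(z - 1 \right)} - 7 \left(z - 1\right) \log{\left(z + 1 \right)} - 26}{8 \left(z - 1\right)}] = \frac{10 z + 3}{2 z^{3} - 2 z^{2} - 2 z + 2}, which equals f(z).

An antiderivative is F(z) = \frac{7 \left(z - 1\right) \log{\left(z - 1 \right)} - 7 \left(z - 1\right) \log{\left(z + 1 \right)} - 26}{8 \left(z - 1\right)}.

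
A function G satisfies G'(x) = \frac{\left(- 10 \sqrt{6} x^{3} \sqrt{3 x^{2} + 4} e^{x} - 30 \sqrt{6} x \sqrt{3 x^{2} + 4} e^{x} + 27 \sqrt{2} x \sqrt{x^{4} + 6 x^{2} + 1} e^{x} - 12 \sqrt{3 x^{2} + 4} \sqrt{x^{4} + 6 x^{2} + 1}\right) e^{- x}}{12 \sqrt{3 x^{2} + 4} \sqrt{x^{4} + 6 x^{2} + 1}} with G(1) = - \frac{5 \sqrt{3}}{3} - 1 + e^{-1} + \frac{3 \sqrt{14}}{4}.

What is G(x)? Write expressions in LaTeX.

Recover the given G'(x) by differentiating a candidate G(x); any mismatch rules it out.
A general antiderivative is \frac{3 \sqrt{\frac{3 x^{2}}{2} + 2}}{2} - \frac{5 \sqrt{\frac{2 x^{4}}{3} + 4 x^{2} + \frac{2}{3}}}{4} + e^{- x} + C.
The condition gives C = - \frac{5 \sqrt{3}}{3} - 1 + e^{-1} + \frac{3 \sqrt{14}}{4} - (- \frac{5 \sqrt{3}}{3} + e^{-1} + \frac{3 \sqrt{14}}{4}) = -1.
So G(x) = \frac{\left(9 \sqrt{2} \sqrt{3 x^{2} + 4} e^{x} - 5 \sqrt{6} \sqrt{x^{4} + 6 x^{2} + 1} e^{x} - 12 e^{x} + 12\right) e^{- x}}{12}.
Check: d/dx[\frac{\left(9 \sqrt{2} \sqrt{3 x^{2} + 4} e^{x} - 5 \sqrt{6} \sqrt{x^{4} + 6 x^{2} + 1} e^{x} - 12 e^{x} + 12\right) e^{- x}}{12}] = \frac{\left(- 10 \sqrt{6} x^{3} \sqrt{3 x^{2} + 4} e^{x} - 30 \sqrt{6} x \sqrt{3 x^{2} + 4} e^{x} + 27 \sqrt{2} x \sqrt{x^{4} + 6 x^{2} + 1} e^{x} - 12 \sqrt{3 x^{2} + 4} \sqrt{x^{4} + 6 x^{2} + 1}\right) e^{- x}}{12 \sqrt{3 x^{2} + 4} \sqrt{x^{4} + 6 x^{2} + 1}} = G'(x).

G(x) = \frac{\left(9 \sqrt{2} \sqrt{3 x^{2} + 4} e^{x} - 5 \sqrt{6} \sqrt{x^{4} + 6 x^{2} + 1} e^{x} - 12 e^{x} + 12\right) e^{- x}}{12}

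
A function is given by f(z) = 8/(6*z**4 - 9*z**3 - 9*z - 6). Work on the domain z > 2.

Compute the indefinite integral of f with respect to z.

Factor the denominator (3*(z - 2)*(2*z + 1)*(z**2 + 1)) and decompose: f = 8*(3*z - 4)/(75*(z**2 + 1)) - 64/(75*(2*z + 1)) + 8/(75*(z - 2)); each piece integrates to a log, atan, or power term.
Check: d/dz[8*log(z - 2)/75 - 32*log(z + 1/2)/75 + 4*log(z**2 + 1)/25 - 32*atan(z)/75] = 8/(6*z**4 - 9*z**3 - 9*z - 6) = f(z).

F(z) = 8*log(z - 2)/75 - 32*log(z + 1/2)/75 + 4*log(z**2 + 1)/25 - 32*atan(z)/75 + C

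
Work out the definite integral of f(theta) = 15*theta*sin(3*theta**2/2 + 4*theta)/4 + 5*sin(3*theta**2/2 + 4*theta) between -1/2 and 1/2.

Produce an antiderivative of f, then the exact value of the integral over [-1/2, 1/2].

f matches the chain-rule pattern g'(h)*h' with inner function h(theta) = 3*theta**2/2 + 4*theta; substituting u = h(theta) collapses the integral.
F(theta) = -5*cos(3*theta**2/2 + 4*theta)/4 is an antiderivative of f.
Check: d/dtheta[-5*cos(3*theta**2/2 + 4*theta)/4] = 15*theta*sin(3*theta**2/2 + 4*theta)/4 + 5*sin(3*theta**2/2 + 4*theta) = f(theta).
F(1/2) = -5*cos(19/8)/4; F(-1/2) = -5*cos(13/8)/4.
Integral = F(1/2) - F(-1/2) = 5*cos(13/8)/4 - 5*cos(19/8)/4.

Antiderivative: F(theta) = -5*cos(3*theta**2/2 + 4*theta)/4; value = 5*cos(13/8)/4 - 5*cos(19/8)/4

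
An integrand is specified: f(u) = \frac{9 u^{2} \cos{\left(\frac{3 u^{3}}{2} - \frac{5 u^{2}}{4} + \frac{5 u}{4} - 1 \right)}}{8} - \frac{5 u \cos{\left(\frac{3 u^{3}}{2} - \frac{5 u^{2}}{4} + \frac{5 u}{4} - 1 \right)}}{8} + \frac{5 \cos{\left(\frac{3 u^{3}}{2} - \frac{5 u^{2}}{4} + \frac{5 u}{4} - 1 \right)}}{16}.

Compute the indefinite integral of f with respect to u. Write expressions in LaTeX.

F(u) = \frac{\sin{\left(\frac{3 u^{3}}{2} - \frac{5 u^{2}}{4} + \frac{5 u}{4} - 1 \right)}}{4} + C

f matches the chain-rule pattern g'(h)*h' with inner function h(u) = \frac{3 u^{3}}{2} - \frac{5 u^{2}}{4} + \frac{5 u}{4} - 1; substituting w = h(u) collapses the integral.
Check: d/du[\frac{\sin{\left(\frac{3 u^{3}}{2} - \frac{5 u^{2}}{4} + \frac{5 u}{4} - 1 \right)}}{4}] = \frac{9 u^{2} \cos{\left(\frac{3 u^{3}}{2} - \frac{5 u^{2}}{4} + \frac{5 u}{4} - 1 \right)}}{8} - \frac{5 u \cos{\left(\frac{3 u^{3}}{2} - \frac{5 u^{2}}{4} + \frac{5 u}{4} - 1 \right)}}{8} + \frac{5 \cos{\left(\frac{3 u^{3}}{2} - \frac{5 u^{2}}{4} + \frac{5 u}{4} - 1 \right)}}{16} = f(u).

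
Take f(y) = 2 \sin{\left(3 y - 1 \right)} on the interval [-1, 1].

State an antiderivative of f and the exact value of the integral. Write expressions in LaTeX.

Antiderivative: F(y) = - \frac{2 \cos{\left(3 y - 1 \right)}}{3}; value = \frac{2 \cos{\left(4 \right)}}{3} - \frac{2 \cos{\left(2 \right)}}{3}

A first test for any F(y): its y-derivative must equal f(y) identically.
F(y) = - \frac{2 \cos{\left(3 y - 1 \right)}}{3} is an antiderivative of f.
Check: d/dy[- \frac{2 \cos{\left(3 y - 1 \right)}}{3}] = 2 \sin{\left(3 y - 1 \right)} = f(y).
F(1) = - \frac{2 \cos{\left(2 \right)}}{3}; F(-1) = - \frac{2 \cos{\left(4 \right)}}{3}.
Integral = F(1) - F(-1) = \frac{2 \cos{\left(4 \right)}}{3} - \frac{2 \cos{\left(2 \right)}}{3}.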